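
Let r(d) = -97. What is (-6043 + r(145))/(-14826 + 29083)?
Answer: -6140/14257 ≈ -0.43067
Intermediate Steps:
(-6043 + r(145))/(-14826 + 29083) = (-6043 - 97)/(-14826 + 29083) = -6140/14257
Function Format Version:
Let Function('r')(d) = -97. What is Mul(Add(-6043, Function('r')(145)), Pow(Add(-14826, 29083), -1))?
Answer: Rational(-6140, 14257) ≈ -0.43067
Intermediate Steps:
Mul(Add(-6043, Function('r')(145)), Pow(Add(-14826, 29083), -1)) = Mul(Add(-6043, -97), Pow(Add(-14826, 29083), -1)) = Mul(-6140, Pow(14257, -1)) = Mul(-6140, Rational(1, 14257)) = Rational(-6140, 14257)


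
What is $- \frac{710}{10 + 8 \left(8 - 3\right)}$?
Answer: $- \frac{71}{5} \approx -14.2$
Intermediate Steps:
$- \frac{710}{10 + 8 \left(8 - 3\right)} = - \frac{710}{10 + 8 \cdot 5} = - \frac{710}{10 + 40} = - \frac{710}{50} = \left(-710\right) \frac{1}{50} = - \frac{71}{5}$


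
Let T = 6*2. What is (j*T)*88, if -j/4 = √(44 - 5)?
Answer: -4224*√39 ≈ -26379.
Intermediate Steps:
j = -4*√39 (j = -4*√(44 - 5) = -4*√39 ≈ -24.980)
T = 12
(j*T)*88 = (-4*√39*12)*88 = -48*√39*88 = -4224*√39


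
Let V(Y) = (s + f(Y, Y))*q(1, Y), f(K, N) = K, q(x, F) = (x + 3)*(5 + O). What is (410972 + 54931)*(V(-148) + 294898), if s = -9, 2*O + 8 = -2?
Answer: 137393862894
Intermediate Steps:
O = -5 (O = -4 + (1/2)*(-2) = -4 - 1 = -5)
q(x, F) = 0 (q(x, F) = (x + 3)*(5 - 5) = (3 + x)*0 = 0)
V(Y) = 0 (V(Y) = (-9 + Y)*0 = 0)
(410972 + 54931)*(V(-148) + 294898) = (410972 + 54931)*(0 + 294898) = 465903*294898 = 137393862894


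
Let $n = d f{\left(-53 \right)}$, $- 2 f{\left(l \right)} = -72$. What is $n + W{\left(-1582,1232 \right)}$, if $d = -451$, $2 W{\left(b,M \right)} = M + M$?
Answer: $-15004$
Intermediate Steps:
$f{\left(l \right)} = 36$ ($f{\left(l \right)} = \left(- \frac{1}{2}\right) \left(-72\right) = 36$)
$W{\left(b,M \right)} = M$ ($W{\left(b,M \right)} = \frac{M + M}{2} = \frac{2 M}{2} = M$)
$n = -16236$ ($n = \left(-451\right) 36 = -16236$)
$n + W{\left(-1582,1232 \right)} = -16236 + 1232 = -15004$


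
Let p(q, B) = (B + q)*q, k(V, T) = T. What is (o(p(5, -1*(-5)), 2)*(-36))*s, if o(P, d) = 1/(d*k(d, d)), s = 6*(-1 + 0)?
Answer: 54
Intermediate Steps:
s = -6 (s = 6*(-1) = -6)
p(q, B) = q*(B + q)
o(P, d) = d**(-2) (o(P, d) = 1/(d*d) = 1/(d**2) = d**(-2))
(o(p(5, -1*(-5)), 2)*(-36))*s = (-36/2**2)*(-6) = ((1/4)*(-36))*(-6) = -9*(-6) = 54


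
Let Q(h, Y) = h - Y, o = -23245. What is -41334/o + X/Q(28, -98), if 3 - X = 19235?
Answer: -220919878/1464435 ≈ -150.86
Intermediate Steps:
X = -19232 (X = 3 - 1*19235 = 3 - 19235 = -19232)
-41334/o + X/Q(28, -98) = -41334/(-23245) - 19232/(28 - 1*(-98)) = -41334*(-1/23245) - 19232/(28 + 98) = 41334/23245 - 19232/126 = 41334/23245 - 19232*1/126 = 41334/23245 - 9616/63 = -220919878/1464435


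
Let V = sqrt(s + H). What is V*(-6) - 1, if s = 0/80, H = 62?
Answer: -1 - 6*sqrt(62) ≈ -48.244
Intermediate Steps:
s = 0 (s = 0*(1/80) = 0)
V = sqrt(62) (V = sqrt(0 + 62) = sqrt(62) ≈ 7.8740)
V*(-6) - 1 = sqrt(62)*(-6) - 1 = -6*sqrt(62) - 1 = -1 - 6*sqrt(62)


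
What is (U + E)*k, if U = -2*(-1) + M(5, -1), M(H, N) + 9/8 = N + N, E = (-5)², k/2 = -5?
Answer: -955/4 ≈ -238.75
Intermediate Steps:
k = -10 (k = 2*(-5) = -10)
E = 25
M(H, N) = -9/8 + 2*N (M(H, N) = -9/8 + (N + N) = -9/8 + 2*N)
U = -9/8 (U = -2*(-1) + (-9/8 + 2*(-1)) = 2 + (-9/8 - 2) = 2 - 25/8 = -9/8 ≈ -1.1250)
(U + E)*k = (-9/8 + 25)*(-10) = (191/8)*(-10) = -955/4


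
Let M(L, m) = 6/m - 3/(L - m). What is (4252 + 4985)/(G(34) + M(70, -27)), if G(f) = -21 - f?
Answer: -8063901/48236 ≈ -167.18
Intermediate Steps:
M(L, m) = -3/(L - m) + 6/m
(4252 + 4985)/(G(34) + M(70, -27)) = (4252 + 4985)/((-21 - 1*34) + 3*(-3*(-27) + 2*70)/(-27*(70 - 1*(-27)))) = 9237/((-21 - 34) + 3*(-1/27)*(81 + 140)/(70 + 27)) = 9237/(-55 + 3*(-1/27)*221/97) = 9237/(-55 + 3*(-1/27)*(1/97)*221) = 9237/(-55 - 221/873) = 9237/(-48236/873) = 9237*(-873/48236) = -8063901/48236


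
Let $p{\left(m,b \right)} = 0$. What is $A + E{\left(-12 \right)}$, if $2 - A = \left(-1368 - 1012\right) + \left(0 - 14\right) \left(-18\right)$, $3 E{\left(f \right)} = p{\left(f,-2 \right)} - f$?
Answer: $2134$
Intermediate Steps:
$E{\left(f \right)} = - \frac{f}{3}$ ($E{\left(f \right)} = \frac{0 - f}{3} = \frac{\left(-1\right) f}{3} = - \frac{f}{3}$)
$A = 2130$ ($A = 2 - \left(\left(-1368 - 1012\right) + \left(0 - 14\right) \left(-18\right)\right) = 2 - \left(-2380 - -252\right) = 2 - \left(-2380 + 252\right) = 2 - -2128 = 2 + 2128 = 2130$)
$A + E{\left(-12 \right)} = 2130 - -4 = 2130 + 4 = 2134$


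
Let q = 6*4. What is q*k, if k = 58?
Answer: 1392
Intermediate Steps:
q = 24
q*k = 24*58 = 1392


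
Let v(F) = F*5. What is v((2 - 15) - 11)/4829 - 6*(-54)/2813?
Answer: 1227036/13583977 ≈ 0.090330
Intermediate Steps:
v(F) = 5*F
v((2 - 15) - 11)/4829 - 6*(-54)/2813 = (5*((2 - 15) - 11))/4829 - 6*(-54)/2813 = (5*(-13 - 11))*(1/4829) + 324*(1/2813) = (5*(-24))*(1/4829) + 324/2813 = -120*1/4829 + 324/2813 = -120/4829 + 324/2813 = 1227036/13583977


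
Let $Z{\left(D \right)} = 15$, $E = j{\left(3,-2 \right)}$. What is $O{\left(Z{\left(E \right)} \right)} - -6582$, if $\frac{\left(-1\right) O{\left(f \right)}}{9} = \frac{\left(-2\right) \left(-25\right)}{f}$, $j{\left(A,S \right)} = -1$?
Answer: $6552$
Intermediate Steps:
$E = -1$
$O{\left(f \right)} = - \frac{450}{f}$ ($O{\left(f \right)} = - 9 \frac{\left(-2\right) \left(-25\right)}{f} = - 9 \frac{50}{f} = - \frac{450}{f}$)
$O{\left(Z{\left(E \right)} \right)} - -6582 = - \frac{450}{15} - -6582 = \left(-450\right) \frac{1}{15} + 6582 = -30 + 6582 = 6552$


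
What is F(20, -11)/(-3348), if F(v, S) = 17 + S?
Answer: -1/558 ≈ -0.0017921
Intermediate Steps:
F(20, -11)/(-3348) = (17 - 11)/(-3348) = 6*(-1/3348) = -1/558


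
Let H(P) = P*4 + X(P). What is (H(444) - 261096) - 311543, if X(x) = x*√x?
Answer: -570863 + 888*√111 ≈ -5.6151e+5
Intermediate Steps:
X(x) = x^(3/2)
H(P) = P^(3/2) + 4*P (H(P) = P*4 + P^(3/2) = 4*P + P^(3/2) = P^(3/2) + 4*P)
(H(444) - 261096) - 311543 = ((444^(3/2) + 4*444) - 261096) - 311543 = ((888*√111 + 1776) - 261096) - 311543 = ((1776 + 888*√111) - 261096) - 311543 = (-259320 + 888*√111) - 311543 = -570863 + 888*√111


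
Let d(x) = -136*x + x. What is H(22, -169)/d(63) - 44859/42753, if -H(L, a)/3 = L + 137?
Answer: -13375282/13467195 ≈ -0.99318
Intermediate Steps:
d(x) = -135*x
H(L, a) = -411 - 3*L (H(L, a) = -3*(L + 137) = -3*(137 + L) = -411 - 3*L)
H(22, -169)/d(63) - 44859/42753 = (-411 - 3*22)/((-135*63)) - 44859/42753 = (-411 - 66)/(-8505) - 44859*1/42753 = -477*(-1/8505) - 14953/14251 = 53/945 - 14953/14251 = -13375282/13467195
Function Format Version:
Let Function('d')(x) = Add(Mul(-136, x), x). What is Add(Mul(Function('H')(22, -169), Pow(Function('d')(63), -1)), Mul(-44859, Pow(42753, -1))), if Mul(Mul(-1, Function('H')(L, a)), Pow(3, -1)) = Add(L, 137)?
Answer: Rational(-13375282, 13467195) ≈ -0.99318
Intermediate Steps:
Function('d')(x) = Mul(-135, x)
Function('H')(L, a) = Add(-411, Mul(-3, L)) (Function('H')(L, a) = Mul(-3, Add(L, 137)) = Mul(-3, Add(137, L)) = Add(-411, Mul(-3, L)))
Add(Mul(Function('H')(22, -169), Pow(Function('d')(63), -1)), Mul(-44859, Pow(42753, -1))) = Add(Mul(Add(-411, Mul(-3, 22)), Pow(Mul(-135, 63), -1)), Mul(-44859, Pow(42753, -1))) = Add(Mul(Add(-411, -66), Pow(-8505, -1)), Mul(-44859, Rational(1, 42753))) = Add(Mul(-477, Rational(-1, 8505)), Rational(-14953, 14251)) = Add(Rational(53, 945), Rational(-14953, 14251)) = Rational(-13375282, 13467195)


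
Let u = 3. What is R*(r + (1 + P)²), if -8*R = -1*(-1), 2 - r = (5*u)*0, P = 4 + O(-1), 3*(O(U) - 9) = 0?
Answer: -99/4 ≈ -24.750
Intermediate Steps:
O(U) = 9 (O(U) = 9 + (⅓)*0 = 9 + 0 = 9)
P = 13 (P = 4 + 9 = 13)
r = 2 (r = 2 - 5*3*0 = 2 - 15*0 = 2 - 1*0 = 2 + 0 = 2)
R = -⅛ (R = -(-1)*(-1)/8 = -⅛*1 = -⅛ ≈ -0.12500)
R*(r + (1 + P)²) = -(2 + (1 + 13)²)/8 = -(2 + 14²)/8 = -(2 + 196)/8 = -⅛*198 = -99/4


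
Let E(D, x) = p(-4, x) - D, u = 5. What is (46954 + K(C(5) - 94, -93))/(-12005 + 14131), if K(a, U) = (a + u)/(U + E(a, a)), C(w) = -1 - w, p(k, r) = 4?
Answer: 516399/23386 ≈ 22.082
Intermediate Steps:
E(D, x) = 4 - D
K(a, U) = (5 + a)/(4 + U - a) (K(a, U) = (a + 5)/(U + (4 - a)) = (5 + a)/(4 + U - a))
(46954 + K(C(5) - 94, -93))/(-12005 + 14131) = (46954 + (5 + ((-1 - 1*5) - 94))/(4 - 93 - ((-1 - 1*5) - 94)))/(-12005 + 14131) = (46954 + (5 + ((-1 - 5) - 94))/(4 - 93 - ((-1 - 5) - 94)))/2126 = (46954 + (5 + (-6 - 94))/(4 - 93 - (-6 - 94)))*(1/2126) = (46954 + (5 - 100)/(4 - 93 - 1*(-100)))*(1/2126) = (46954 - 95/(4 - 93 + 100))*(1/2126) = (46954 - 95/11)*(1/2126) = (516399/11)*(1/2126) = 516399/23386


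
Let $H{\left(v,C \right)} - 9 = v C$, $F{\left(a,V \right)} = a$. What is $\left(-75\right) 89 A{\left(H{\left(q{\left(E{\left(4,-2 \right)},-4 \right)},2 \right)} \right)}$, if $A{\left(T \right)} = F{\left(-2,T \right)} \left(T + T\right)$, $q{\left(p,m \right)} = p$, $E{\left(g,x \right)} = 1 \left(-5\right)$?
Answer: $-26700$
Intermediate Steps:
$E{\left(g,x \right)} = -5$
$H{\left(v,C \right)} = 9 + C v$ ($H{\left(v,C \right)} = 9 + v C = 9 + C v$)
$A{\left(T \right)} = - 4 T$ ($A{\left(T \right)} = - 2 \left(T + T\right) = - 2 \cdot 2 T = - 4 T$)
$\left(-75\right) 89 A{\left(H{\left(q{\left(E{\left(4,-2 \right)},-4 \right)},2 \right)} \right)} = \left(-75\right) 89 \left(- 4 \left(9 + 2 \left(-5\right)\right)\right) = - 6675 \left(- 4 \left(9 - 10\right)\right) = - 6675 \left(\left(-4\right) \left(-1\right)\right) = \left(-6675\right) 4 = -26700$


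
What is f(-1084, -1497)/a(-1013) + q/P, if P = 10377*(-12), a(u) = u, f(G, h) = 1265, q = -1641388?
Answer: 376300796/31535703 ≈ 11.933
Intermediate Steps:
P = -124524
f(-1084, -1497)/a(-1013) + q/P = 1265/(-1013) - 1641388/(-124524) = 1265*(-1/1013) - 1641388*(-1/124524) = -1265/1013 + 410347/31131 = 376300796/31535703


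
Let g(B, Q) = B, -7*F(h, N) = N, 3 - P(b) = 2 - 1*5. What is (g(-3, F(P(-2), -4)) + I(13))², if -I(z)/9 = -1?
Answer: 36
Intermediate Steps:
P(b) = 6 (P(b) = 3 - (2 - 1*5) = 3 - (2 - 5) = 3 - 1*(-3) = 3 + 3 = 6)
F(h, N) = -N/7
I(z) = 9 (I(z) = -9*(-1) = 9)
(g(-3, F(P(-2), -4)) + I(13))² = (-3 + 9)² = 6² = 36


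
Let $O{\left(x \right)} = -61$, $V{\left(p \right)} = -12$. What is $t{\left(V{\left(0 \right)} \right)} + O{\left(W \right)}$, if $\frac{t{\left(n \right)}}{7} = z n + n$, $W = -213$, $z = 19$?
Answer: $-1741$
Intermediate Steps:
$t{\left(n \right)} = 140 n$ ($t{\left(n \right)} = 7 \left(19 n + n\right) = 7 \cdot 20 n = 140 n$)
$t{\left(V{\left(0 \right)} \right)} + O{\left(W \right)} = 140 \left(-12\right) - 61 = -1680 - 61 = -1741$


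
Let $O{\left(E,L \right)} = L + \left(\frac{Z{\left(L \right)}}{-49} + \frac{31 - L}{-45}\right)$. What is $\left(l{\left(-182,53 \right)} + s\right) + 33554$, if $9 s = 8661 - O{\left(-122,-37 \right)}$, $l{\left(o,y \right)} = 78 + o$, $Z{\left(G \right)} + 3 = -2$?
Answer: $\frac{682997447}{19845} \approx 34417.0$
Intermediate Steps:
$Z{\left(G \right)} = -5$ ($Z{\left(G \right)} = -3 - 2 = -5$)
$O{\left(E,L \right)} = - \frac{1294}{2205} + \frac{46 L}{45}$ ($O{\left(E,L \right)} = L + \left(- \frac{5}{-49} + \frac{31 - L}{-45}\right) = L + \left(\left(-5\right) \left(- \frac{1}{49}\right) + \left(31 - L\right) \left(- \frac{1}{45}\right)\right) = L + \left(\frac{5}{49} + \left(- \frac{31}{45} + \frac{L}{45}\right)\right) = L + \left(- \frac{1294}{2205} + \frac{L}{45}\right) = - \frac{1294}{2205} + \frac{46 L}{45}$)
$s = \frac{19182197}{19845}$ ($s = \frac{8661 - \left(- \frac{1294}{2205} + \frac{46}{45} \left(-37\right)\right)}{9} = \frac{8661 - \left(- \frac{1294}{2205} - \frac{1702}{45}\right)}{9} = \frac{8661 - - \frac{84692}{2205}}{9} = \frac{8661 + \frac{84692}{2205}}{9} = \frac{1}{9} \cdot \frac{19182197}{2205} = \frac{19182197}{19845} \approx 966.6$)
$\left(l{\left(-182,53 \right)} + s\right) + 33554 = \left(\left(78 - 182\right) + \frac{19182197}{19845}\right) + 33554 = \left(-104 + \frac{19182197}{19845}\right) + 33554 = \frac{17118317}{19845} + 33554 = \frac{682997447}{19845}$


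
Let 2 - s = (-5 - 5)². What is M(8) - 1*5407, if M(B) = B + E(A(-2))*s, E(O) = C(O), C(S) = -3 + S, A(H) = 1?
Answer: -5203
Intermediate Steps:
E(O) = -3 + O
s = -98 (s = 2 - (-5 - 5)² = 2 - 1*(-10)² = 2 - 1*100 = 2 - 100 = -98)
M(B) = 196 + B (M(B) = B + (-3 + 1)*(-98) = B - 2*(-98) = B + 196 = 196 + B)
M(8) - 1*5407 = (196 + 8) - 1*5407 = 204 - 5407 = -5203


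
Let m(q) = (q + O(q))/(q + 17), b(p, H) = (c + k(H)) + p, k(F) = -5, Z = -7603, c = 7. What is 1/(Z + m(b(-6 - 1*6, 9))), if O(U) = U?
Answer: -7/53241 ≈ -0.00013148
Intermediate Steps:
b(p, H) = 2 + p (b(p, H) = (7 - 5) + p = 2 + p)
m(q) = 2*q/(17 + q) (m(q) = (q + q)/(q + 17) = (2*q)/(17 + q) = 2*q/(17 + q))
1/(Z + m(b(-6 - 1*6, 9))) = 1/(-7603 + 2*(2 + (-6 - 1*6))/(17 + (2 + (-6 - 1*6)))) = 1/(-7603 + 2*(2 + (-6 - 6))/(17 + (2 + (-6 - 6)))) = 1/(-7603 + 2*(2 - 12)/(17 + (2 - 12))) = 1/(-7603 + 2*(-10)/(17 - 10)) = 1/(-7603 + 2*(-10)/7) = 1/(-7603 + 2*(-10)*(1/7)) = 1/(-7603 - 20/7) = 1/(-53241/7) = -7/53241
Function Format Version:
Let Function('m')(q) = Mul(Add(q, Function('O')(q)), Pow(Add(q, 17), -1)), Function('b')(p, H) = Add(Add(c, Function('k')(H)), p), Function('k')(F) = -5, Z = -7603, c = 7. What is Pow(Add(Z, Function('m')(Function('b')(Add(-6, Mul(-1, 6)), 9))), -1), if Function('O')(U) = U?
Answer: Rational(-7, 53241) ≈ -0.00013148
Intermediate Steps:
Function('b')(p, H) = Add(2, p) (Function('b')(p, H) = Add(Add(7, -5), p) = Add(2, p))
Function('m')(q) = Mul(2, q, Pow(Add(17, q), -1)) (Function('m')(q) = Mul(Add(q, q), Pow(Add(q, 17), -1)) = Mul(Mul(2, q), Pow(Add(17, q), -1)) = Mul(2, q, Pow(Add(17, q), -1)))
Pow(Add(Z, Function('m')(Function('b')(Add(-6, Mul(-1, 6)), 9))), -1) = Pow(Add(-7603, Mul(2, Add(2, Add(-6, Mul(-1, 6))), Pow(Add(17, Add(2, Add(-6, Mul(-1, 6)))), -1))), -1) = Pow(Add(-7603, Mul(2, Add(2, Add(-6, -6)), Pow(Add(17, Add(2, Add(-6, -6))), -1))), -1) = Pow(Add(-7603, Mul(2, Add(2, -12), Pow(Add(17, Add(2, -12)), -1))), -1) = Pow(Add(-7603, Mul(2, -10, Pow(Add(17, -10), -1))), -1) = Pow(Add(-7603, Mul(2, -10, Pow(7, -1))), -1) = Pow(Add(-7603, Mul(2, -10, Rational(1, 7))), -1) = Pow(Add(-7603, Rational(-20, 7)), -1) = Pow(Rational(-53241, 7), -1) = Rational(-7, 53241)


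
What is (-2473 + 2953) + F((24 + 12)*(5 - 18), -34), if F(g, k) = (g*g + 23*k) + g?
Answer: 218254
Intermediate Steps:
F(g, k) = g + g**2 + 23*k (F(g, k) = (g**2 + 23*k) + g = g + g**2 + 23*k)
(-2473 + 2953) + F((24 + 12)*(5 - 18), -34) = (-2473 + 2953) + ((24 + 12)*(5 - 18) + ((24 + 12)*(5 - 18))**2 + 23*(-34)) = 480 + (36*(-13) + (36*(-13))**2 - 782) = 480 + (-468 + (-468)**2 - 782) = 480 + (-468 + 219024 - 782) = 480 + 217774 = 218254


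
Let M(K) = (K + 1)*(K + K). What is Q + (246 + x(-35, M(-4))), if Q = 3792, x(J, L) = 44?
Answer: 4082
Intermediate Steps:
M(K) = 2*K*(1 + K) (M(K) = (1 + K)*(2*K) = 2*K*(1 + K))
Q + (246 + x(-35, M(-4))) = 3792 + (246 + 44) = 3792 + 290 = 4082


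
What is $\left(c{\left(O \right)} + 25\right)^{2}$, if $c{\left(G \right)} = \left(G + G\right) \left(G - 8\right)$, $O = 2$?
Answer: $1$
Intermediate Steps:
$c{\left(G \right)} = 2 G \left(-8 + G\right)$
$\left(c{\left(O \right)} + 25\right)^{2} = \left(2 \cdot 2 \left(-8 + 2\right) + 25\right)^{2} = \left(2 \cdot 2 \left(-6\right) + 25\right)^{2} = \left(-24 + 25\right)^{2} = 1^{2} = 1$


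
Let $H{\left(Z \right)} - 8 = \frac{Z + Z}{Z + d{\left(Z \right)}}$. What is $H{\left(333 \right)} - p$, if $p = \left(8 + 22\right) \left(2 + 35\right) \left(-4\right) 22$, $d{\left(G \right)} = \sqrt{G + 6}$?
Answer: $\frac{1799938363}{18425} - \frac{111 \sqrt{339}}{18425} \approx 97690.0$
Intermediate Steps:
$d{\left(G \right)} = \sqrt{6 + G}$
$p = -97680$ ($p = 30 \cdot 37 \left(-4\right) 22 = 1110 \left(-4\right) 22 = \left(-4440\right) 22 = -97680$)
$H{\left(Z \right)} = 8 + \frac{2 Z}{Z + \sqrt{6 + Z}}$ ($H{\left(Z \right)} = 8 + \frac{Z + Z}{Z + \sqrt{6 + Z}} = 8 + \frac{2 Z}{Z + \sqrt{6 + Z}}$)
$H{\left(333 \right)} - p = \frac{2 \left(4 \sqrt{6 + 333} + 5 \cdot 333\right)}{333 + \sqrt{6 + 333}} - -97680 = \frac{2 \left(4 \sqrt{339} + 1665\right)}{333 + \sqrt{339}} + 97680 = \frac{2 \left(1665 + 4 \sqrt{339}\right)}{333 + \sqrt{339}} + 97680 = 97680 + \frac{2 \left(1665 + 4 \sqrt{339}\right)}{333 + \sqrt{339}}$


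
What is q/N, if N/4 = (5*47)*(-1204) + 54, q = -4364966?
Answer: 2182483/565772 ≈ 3.8575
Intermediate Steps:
N = -1131544 (N = 4*((5*47)*(-1204) + 54) = 4*(235*(-1204) + 54) = 4*(-282940 + 54) = 4*(-282886) = -1131544)
q/N = -4364966/(-1131544) = -4364966*(-1/1131544) = 2182483/565772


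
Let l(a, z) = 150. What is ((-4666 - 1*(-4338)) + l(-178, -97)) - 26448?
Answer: -26626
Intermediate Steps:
((-4666 - 1*(-4338)) + l(-178, -97)) - 26448 = ((-4666 - 1*(-4338)) + 150) - 26448 = ((-4666 + 4338) + 150) - 26448 = (-328 + 150) - 26448 = -178 - 26448 = -26626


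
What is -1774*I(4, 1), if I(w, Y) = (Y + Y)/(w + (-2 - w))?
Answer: 1774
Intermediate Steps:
I(w, Y) = -Y (I(w, Y) = (2*Y)/(-2) = (2*Y)*(-1/2) = -Y)
-1774*I(4, 1) = -(-1774) = -1774*(-1) = 1774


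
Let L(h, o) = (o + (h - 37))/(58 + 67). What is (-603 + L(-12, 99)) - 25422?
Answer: -130123/5 ≈ -26025.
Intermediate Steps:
L(h, o) = -37/125 + h/125 + o/125 (L(h, o) = (o + (-37 + h))/125 = (-37 + h + o)*(1/125) = -37/125 + h/125 + o/125)
(-603 + L(-12, 99)) - 25422 = (-603 + (-37/125 + (1/125)*(-12) + (1/125)*99)) - 25422 = (-603 + (-37/125 - 12/125 + 99/125)) - 25422 = (-603 + ⅖) - 25422 = -3013/5 - 25422 = -130123/5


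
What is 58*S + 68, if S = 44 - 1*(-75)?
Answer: 6970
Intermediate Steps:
S = 119 (S = 44 + 75 = 119)
58*S + 68 = 58*119 + 68 = 6902 + 68 = 6970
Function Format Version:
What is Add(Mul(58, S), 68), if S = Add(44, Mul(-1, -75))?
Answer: 6970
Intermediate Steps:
S = 119 (S = Add(44, 75) = 119)
Add(Mul(58, S), 68) = Add(Mul(58, 119), 68) = Add(6902, 68) = 6970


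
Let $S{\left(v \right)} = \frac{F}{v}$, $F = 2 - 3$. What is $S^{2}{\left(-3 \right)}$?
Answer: $\frac{1}{9} \approx 0.11111$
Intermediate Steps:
$F = -1$ ($F = 2 - 3 = -1$)
$S{\left(v \right)} = - \frac{1}{v}$
$S^{2}{\left(-3 \right)} = \left(- \frac{1}{-3}\right)^{2} = \left(\left(-1\right) \left(- \frac{1}{3}\right)\right)^{2} = \left(\frac{1}{3}\right)^{2} = \frac{1}{9}$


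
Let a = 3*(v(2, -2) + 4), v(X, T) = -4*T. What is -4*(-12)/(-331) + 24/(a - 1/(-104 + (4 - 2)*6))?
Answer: 571824/1096603 ≈ 0.52145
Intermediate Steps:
a = 36 (a = 3*(-4*(-2) + 4) = 3*(8 + 4) = 3*12 = 36)
-4*(-12)/(-331) + 24/(a - 1/(-104 + (4 - 2)*6)) = -4*(-12)/(-331) + 24/(36 - 1/(-104 + (4 - 2)*6)) = 48*(-1/331) + 24/(36 - 1/(-104 + 2*6)) = -48/331 + 24/(36 - 1/(-104 + 12)) = -48/331 + 24/(36 - 1/(-92)) = -48/331 + 24/(36 - 1*(-1/92)) = -48/331 + 24/(36 + 1/92) = -48/331 + 24/(3313/92) = -48/331 + 24*(92/3313) = -48/331 + 2208/3313 = 571824/1096603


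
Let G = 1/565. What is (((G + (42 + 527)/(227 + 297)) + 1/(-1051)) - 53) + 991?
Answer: 292205333679/311159060 ≈ 939.09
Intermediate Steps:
G = 1/565 ≈ 0.0017699
(((G + (42 + 527)/(227 + 297)) + 1/(-1051)) - 53) + 991 = (((1/565 + (42 + 527)/(227 + 297)) + 1/(-1051)) - 53) + 991 = (((1/565 + 569/524) - 1/1051) - 53) + 991 = ((322009/296060 - 1/1051) - 53) + 991 = (338135399/311159060 - 53) + 991 = -16153294781/311159060 + 991 = 292205333679/311159060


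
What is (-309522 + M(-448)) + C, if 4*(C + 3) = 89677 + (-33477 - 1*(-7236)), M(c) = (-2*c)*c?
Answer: -695074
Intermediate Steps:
M(c) = -2*c²
C = 15856 (C = -3 + (89677 + (-33477 - 1*(-7236)))/4 = -3 + (89677 + (-33477 + 7236))/4 = -3 + (89677 - 26241)/4 = -3 + (¼)*63436 = -3 + 15859 = 15856)
(-309522 + M(-448)) + C = (-309522 - 2*(-448)²) + 15856 = (-309522 - 2*200704) + 15856 = (-309522 - 401408) + 15856 = -710930 + 15856 = -695074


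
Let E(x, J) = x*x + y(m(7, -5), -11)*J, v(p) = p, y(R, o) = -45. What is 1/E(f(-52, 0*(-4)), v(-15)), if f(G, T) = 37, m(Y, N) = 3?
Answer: 1/2044 ≈ 0.00048924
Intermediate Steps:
E(x, J) = x² - 45*J (E(x, J) = x*x - 45*J = x² - 45*J)
1/E(f(-52, 0*(-4)), v(-15)) = 1/(37² - 45*(-15)) = 1/(1369 + 675) = 1/2044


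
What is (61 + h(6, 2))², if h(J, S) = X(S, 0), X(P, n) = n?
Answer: 3721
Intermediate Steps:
h(J, S) = 0
(61 + h(6, 2))² = (61 + 0)² = 61² = 3721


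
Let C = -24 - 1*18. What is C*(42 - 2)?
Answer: -1680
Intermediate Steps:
C = -42 (C = -24 - 18 = -42)
C*(42 - 2) = -42*(42 - 2) = -42*40 = -1680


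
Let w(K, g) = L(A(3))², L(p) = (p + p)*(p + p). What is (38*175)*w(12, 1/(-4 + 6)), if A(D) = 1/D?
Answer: 106400/81 ≈ 1313.6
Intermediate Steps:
L(p) = 4*p² (L(p) = (2*p)*(2*p) = 4*p²)
w(K, g) = 16/81 (w(K, g) = (4*(1/3)²)² = (4*(⅓)²)² = (4*(⅑))² = (4/9)² = 16/81)
(38*175)*w(12, 1/(-4 + 6)) = (38*175)*(16/81) = 6650*(16/81) = 106400/81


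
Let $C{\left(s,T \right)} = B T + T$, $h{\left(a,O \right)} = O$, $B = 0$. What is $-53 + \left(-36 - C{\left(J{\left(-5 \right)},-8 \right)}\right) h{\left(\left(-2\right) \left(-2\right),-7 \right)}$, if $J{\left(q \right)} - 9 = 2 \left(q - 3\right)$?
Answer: $143$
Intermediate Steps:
$J{\left(q \right)} = 3 + 2 q$ ($J{\left(q \right)} = 9 + 2 \left(q - 3\right) = 9 + 2 \left(-3 + q\right) = 9 + \left(-6 + 2 q\right) = 3 + 2 q$)
$C{\left(s,T \right)} = T$ ($C{\left(s,T \right)} = 0 T + T = 0 + T = T$)
$-53 + \left(-36 - C{\left(J{\left(-5 \right)},-8 \right)}\right) h{\left(\left(-2\right) \left(-2\right),-7 \right)} = -53 + \left(-36 - -8\right) \left(-7\right) = -53 + \left(-36 + 8\right) \left(-7\right) = -53 - -196 = -53 + 196 = 143$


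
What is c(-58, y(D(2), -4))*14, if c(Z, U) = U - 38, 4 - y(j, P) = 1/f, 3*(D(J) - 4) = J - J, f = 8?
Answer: -1911/4 ≈ -477.75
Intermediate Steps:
D(J) = 4 (D(J) = 4 + (J - J)/3 = 4 + (⅓)*0 = 4 + 0 = 4)
y(j, P) = 31/8 (y(j, P) = 4 - 1/8 = 4 - 1*⅛ = 4 - ⅛ = 31/8)
c(Z, U) = -38 + U
c(-58, y(D(2), -4))*14 = (-38 + 31/8)*14 = -273/8*14 = -1911/4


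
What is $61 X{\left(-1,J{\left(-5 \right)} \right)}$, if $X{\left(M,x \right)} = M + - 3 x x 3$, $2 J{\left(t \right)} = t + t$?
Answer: $-13786$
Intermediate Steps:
$J{\left(t \right)} = t$ ($J{\left(t \right)} = \frac{t + t}{2} = \frac{2 t}{2} = t$)
$X{\left(M,x \right)} = M - 9 x^{2}$ ($X{\left(M,x \right)} = M + - 3 x^{2} \cdot 3 = M - 9 x^{2}$)
$61 X{\left(-1,J{\left(-5 \right)} \right)} = 61 \left(-1 - 9 \left(-5\right)^{2}\right) = 61 \left(-1 - 225\right) = 61 \left(-226\right) = -13786$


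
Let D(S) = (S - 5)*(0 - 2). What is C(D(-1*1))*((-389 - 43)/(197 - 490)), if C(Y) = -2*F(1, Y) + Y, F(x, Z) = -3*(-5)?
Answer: -7776/293 ≈ -26.539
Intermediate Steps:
F(x, Z) = 15
D(S) = 10 - 2*S (D(S) = (-5 + S)*(-2) = 10 - 2*S)
C(Y) = -30 + Y (C(Y) = -2*15 + Y = -30 + Y)
C(D(-1*1))*((-389 - 43)/(197 - 490)) = (-30 + (10 - (-2)))*((-389 - 43)/(197 - 490)) = (-30 + (10 - 2*(-1)))*(-432/(-293)) = (-30 + (10 + 2))*(-432*(-1/293)) = (-30 + 12)*(432/293) = -18*432/293 = -7776/293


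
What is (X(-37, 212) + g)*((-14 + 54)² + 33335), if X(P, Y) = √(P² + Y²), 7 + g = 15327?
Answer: 535204200 + 34935*√46313 ≈ 5.4272e+8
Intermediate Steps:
g = 15320 (g = -7 + 15327 = 15320)
(X(-37, 212) + g)*((-14 + 54)² + 33335) = (√((-37)² + 212²) + 15320)*((-14 + 54)² + 33335) = (√(1369 + 44944) + 15320)*(40² + 33335) = (√46313 + 15320)*(1600 + 33335) = (15320 + √46313)*34935 = 535204200 + 34935*√46313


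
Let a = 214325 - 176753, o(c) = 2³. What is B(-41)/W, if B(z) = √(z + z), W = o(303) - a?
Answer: -I*√82/37564 ≈ -0.00024107*I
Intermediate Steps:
o(c) = 8
a = 37572
W = -37564 (W = 8 - 1*37572 = 8 - 37572 = -37564)
B(z) = √2*√z (B(z) = √(2*z) = √2*√z)
B(-41)/W = (√2*√(-41))/(-37564) = (√2*(I*√41))*(-1/37564) = (I*√82)*(-1/37564) = -I*√82/37564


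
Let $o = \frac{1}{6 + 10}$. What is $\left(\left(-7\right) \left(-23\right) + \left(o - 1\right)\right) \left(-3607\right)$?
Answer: $- \frac{9237527}{16} \approx -5.7735 \cdot 10^{5}$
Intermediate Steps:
$o = \frac{1}{16} \approx 0.0625$
$\left(\left(-7\right) \left(-23\right) + \left(o - 1\right)\right) \left(-3607\right) = \left(\left(-7\right) \left(-23\right) + \left(\frac{1}{16} - 1\right)\right) \left(-3607\right) = \left(161 - \frac{15}{16}\right) \left(-3607\right) = \frac{2561}{16} \left(-3607\right) = - \frac{9237527}{16}$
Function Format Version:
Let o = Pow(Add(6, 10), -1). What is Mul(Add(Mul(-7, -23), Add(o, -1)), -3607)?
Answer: Rational(-9237527, 16) ≈ -5.7735e+5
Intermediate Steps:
o = Rational(1, 16) (o = Pow(16, -1) = Rational(1, 16) ≈ 0.062500)
Mul(Add(Mul(-7, -23), Add(o, -1)), -3607) = Mul(Add(Mul(-7, -23), Add(Rational(1, 16), -1)), -3607) = Mul(Add(161, Rational(-15, 16)), -3607) = Mul(Rational(2561, 16), -3607) = Rational(-9237527, 16)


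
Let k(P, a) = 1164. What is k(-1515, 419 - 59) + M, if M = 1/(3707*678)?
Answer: 2925534745/2513346 ≈ 1164.0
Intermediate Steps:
M = 1/2513346 ≈ 3.9788e-7
k(-1515, 419 - 59) + M = 1164 + 1/2513346 = 2925534745/2513346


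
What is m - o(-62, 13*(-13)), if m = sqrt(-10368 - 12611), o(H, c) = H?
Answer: 62 + I*sqrt(22979) ≈ 62.0 + 151.59*I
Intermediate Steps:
m = I*sqrt(22979) (m = sqrt(-22979) = I*sqrt(22979) ≈ 151.59*I)
m - o(-62, 13*(-13)) = I*sqrt(22979) - 1*(-62) = I*sqrt(22979) + 62 = 62 + I*sqrt(22979)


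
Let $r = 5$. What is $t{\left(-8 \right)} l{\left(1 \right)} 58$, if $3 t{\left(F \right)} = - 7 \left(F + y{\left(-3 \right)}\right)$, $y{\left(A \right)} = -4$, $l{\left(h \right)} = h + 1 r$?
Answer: $9744$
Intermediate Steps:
$l{\left(h \right)} = 5 + h$ ($l{\left(h \right)} = h + 1 \cdot 5 = h + 5 = 5 + h$)
$t{\left(F \right)} = \frac{28}{3} - \frac{7 F}{3}$ ($t{\left(F \right)} = \frac{\left(-7\right) \left(F - 4\right)}{3} = \frac{\left(-7\right) \left(-4 + F\right)}{3} = \frac{28 - 7 F}{3} = \frac{28}{3} - \frac{7 F}{3}$)
$t{\left(-8 \right)} l{\left(1 \right)} 58 = \left(\frac{28}{3} - - \frac{56}{3}\right) \left(5 + 1\right) 58 = \left(\frac{28}{3} + \frac{56}{3}\right) 6 \cdot 58 = 28 \cdot 348 = 9744$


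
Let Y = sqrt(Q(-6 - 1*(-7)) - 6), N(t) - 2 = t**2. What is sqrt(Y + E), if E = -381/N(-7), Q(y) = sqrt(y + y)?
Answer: sqrt(-2159 + 289*sqrt(-6 + sqrt(2)))/17 ≈ 0.38786 + 2.7606*I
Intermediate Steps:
N(t) = 2 + t**2
Q(y) = sqrt(2)*sqrt(y) (Q(y) = sqrt(2*y) = sqrt(2)*sqrt(y))
E = -127/17 (E = -381/(2 + (-7)**2) = -381/(2 + 49) = -381/51 = -381*1/51 = -127/17 ≈ -7.4706)
Y = sqrt(-6 + sqrt(2)) (Y = sqrt(sqrt(2)*sqrt(-6 - 1*(-7)) - 6) = sqrt(sqrt(2)*sqrt(-6 + 7) - 6) = sqrt(sqrt(2)*sqrt(1) - 6) = sqrt(sqrt(2)*1 - 6) = sqrt(sqrt(2) - 6) = sqrt(-6 + sqrt(2)) ≈ 2.1414*I)
sqrt(Y + E) = sqrt(sqrt(-6 + sqrt(2)) - 127/17) = sqrt(-127/17 + sqrt(-6 + sqrt(2)))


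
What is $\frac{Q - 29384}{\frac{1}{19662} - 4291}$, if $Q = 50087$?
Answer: $- \frac{407062386}{84369641} \approx -4.8248$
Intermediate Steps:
$\frac{Q - 29384}{\frac{1}{19662} - 4291} = \frac{50087 - 29384}{\frac{1}{19662} - 4291} = \frac{20703}{\frac{1}{19662} - 4291} = \frac{20703}{- \frac{84369641}{19662}} = 20703 \left(- \frac{19662}{84369641}\right) = - \frac{407062386}{84369641}$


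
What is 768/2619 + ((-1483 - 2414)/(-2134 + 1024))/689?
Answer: 66396107/222553890 ≈ 0.29834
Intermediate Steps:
768/2619 + ((-1483 - 2414)/(-2134 + 1024))/689 = 768*(1/2619) - 3897/(-1110)*(1/689) = 256/873 - 3897*(-1/1110)*(1/689) = 256/873 + (1299/370)*(1/689) = 256/873 + 1299/254930 = 66396107/222553890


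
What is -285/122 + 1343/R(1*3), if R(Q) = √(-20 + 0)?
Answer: -285/122 - 1343*I*√5/10 ≈ -2.3361 - 300.3*I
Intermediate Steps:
R(Q) = 2*I*√5 (R(Q) = √(-20) = 2*I*√5)
-285/122 + 1343/R(1*3) = -285/122 + 1343/((2*I*√5)) = -285*1/122 + 1343*(-I*√5/10) = -285/122 - 1343*I*√5/10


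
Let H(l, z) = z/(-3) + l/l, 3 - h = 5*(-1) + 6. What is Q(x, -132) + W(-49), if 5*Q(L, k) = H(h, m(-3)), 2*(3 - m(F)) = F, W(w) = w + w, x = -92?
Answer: -981/10 ≈ -98.100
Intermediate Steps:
W(w) = 2*w
h = 2 (h = 3 - (5*(-1) + 6) = 3 - (-5 + 6) = 3 - 1*1 = 3 - 1 = 2)
m(F) = 3 - F/2
H(l, z) = 1 - z/3 (H(l, z) = z*(-⅓) + 1 = -z/3 + 1 = 1 - z/3)
Q(L, k) = -⅒ (Q(L, k) = (1 - (3 - ½*(-3))/3)/5 = (1 - (3 + 3/2)/3)/5 = (1 - ⅓*9/2)/5 = (1 - 3/2)/5 = (⅕)*(-½) = -⅒)
Q(x, -132) + W(-49) = -⅒ + 2*(-49) = -⅒ - 98 = -981/10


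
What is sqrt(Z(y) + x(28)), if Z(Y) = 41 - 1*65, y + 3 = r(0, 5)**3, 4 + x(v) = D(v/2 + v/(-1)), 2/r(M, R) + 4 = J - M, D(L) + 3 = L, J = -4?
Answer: 3*I*sqrt(5) ≈ 6.7082*I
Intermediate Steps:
D(L) = -3 + L
r(M, R) = 2/(-8 - M) (r(M, R) = 2/(-4 + (-4 - M)) = 2/(-8 - M))
x(v) = -7 - v/2 (x(v) = -4 + (-3 + (v/2 + v/(-1))) = -4 + (-3 + (v*(1/2) + v*(-1))) = -4 + (-3 + (v/2 - v)) = -4 + (-3 - v/2) = -7 - v/2)
y = -193/64 (y = -3 + (-2/(8 + 0))**3 = -3 + (-2/8)**3 = -3 + (-2*1/8)**3 = -3 + (-1/4)**3 = -3 - 1/64 = -193/64 ≈ -3.0156)
Z(Y) = -24 (Z(Y) = 41 - 65 = -24)
sqrt(Z(y) + x(28)) = sqrt(-24 + (-7 - 1/2*28)) = sqrt(-24 + (-7 - 14)) = sqrt(-24 - 21) = sqrt(-45) = 3*I*sqrt(5)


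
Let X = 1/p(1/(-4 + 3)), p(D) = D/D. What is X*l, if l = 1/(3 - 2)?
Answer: 1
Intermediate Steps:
p(D) = 1
X = 1 (X = 1/1 = 1)
l = 1 (l = 1/1 = 1)
X*l = 1*1 = 1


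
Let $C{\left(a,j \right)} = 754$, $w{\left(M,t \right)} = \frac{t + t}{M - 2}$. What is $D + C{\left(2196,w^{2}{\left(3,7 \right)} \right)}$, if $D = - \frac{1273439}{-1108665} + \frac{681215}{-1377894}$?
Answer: $\frac{384275684922677}{509207617170} \approx 754.65$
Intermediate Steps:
$w{\left(M,t \right)} = \frac{2 t}{-2 + M}$
$D = \frac{333141576497}{509207617170}$ ($D = \left(-1273439\right) \left(- \frac{1}{1108665}\right) + 681215 \left(- \frac{1}{1377894}\right) = \frac{1273439}{1108665} - \frac{681215}{1377894} = \frac{333141576497}{509207617170} \approx 0.65423$)
$D + C{\left(2196,w^{2}{\left(3,7 \right)} \right)} = \frac{333141576497}{509207617170} + 754 = \frac{384275684922677}{509207617170}$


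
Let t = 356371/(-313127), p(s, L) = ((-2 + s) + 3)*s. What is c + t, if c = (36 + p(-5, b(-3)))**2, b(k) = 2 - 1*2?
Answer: 981609901/313127 ≈ 3134.9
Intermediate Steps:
b(k) = 0 (b(k) = 2 - 2 = 0)
p(s, L) = s*(1 + s) (p(s, L) = (1 + s)*s = s*(1 + s))
t = -356371/313127 (t = 356371*(-1/313127) = -356371/313127 ≈ -1.1381)
c = 3136 (c = (36 - 5*(1 - 5))**2 = (36 - 5*(-4))**2 = (36 + 20)**2 = 56**2 = 3136)
c + t = 3136 - 356371/313127 = 981609901/313127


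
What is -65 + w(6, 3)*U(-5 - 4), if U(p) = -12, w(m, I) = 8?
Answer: -161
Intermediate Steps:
-65 + w(6, 3)*U(-5 - 4) = -65 + 8*(-12) = -65 - 96 = -161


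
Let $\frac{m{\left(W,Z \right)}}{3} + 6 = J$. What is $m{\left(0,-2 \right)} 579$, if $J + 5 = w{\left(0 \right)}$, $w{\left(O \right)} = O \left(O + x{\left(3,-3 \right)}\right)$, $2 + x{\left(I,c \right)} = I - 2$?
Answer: $-19107$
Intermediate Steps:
$x{\left(I,c \right)} = -4 + I$ ($x{\left(I,c \right)} = -2 + \left(I - 2\right) = -2 + \left(-2 + I\right) = -4 + I$)
$w{\left(O \right)} = O \left(-1 + O\right)$ ($w{\left(O \right)} = O \left(O + \left(-4 + 3\right)\right) = O \left(O - 1\right) = O \left(-1 + O\right)$)
$J = -5$ ($J = -5 + 0 \left(-1 + 0\right) = -5 + 0 \left(-1\right) = -5 + 0 = -5$)
$m{\left(W,Z \right)} = -33$ ($m{\left(W,Z \right)} = -18 + 3 \left(-5\right) = -18 - 15 = -33$)
$m{\left(0,-2 \right)} 579 = \left(-33\right) 579 = -19107$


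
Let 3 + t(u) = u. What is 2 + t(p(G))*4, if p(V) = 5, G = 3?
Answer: 10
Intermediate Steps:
t(u) = -3 + u
2 + t(p(G))*4 = 2 + (-3 + 5)*4 = 2 + 2*4 = 2 + 8 = 10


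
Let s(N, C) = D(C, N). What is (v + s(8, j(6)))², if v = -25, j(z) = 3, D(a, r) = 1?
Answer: 576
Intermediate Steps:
s(N, C) = 1
(v + s(8, j(6)))² = (-25 + 1)² = (-24)² = 576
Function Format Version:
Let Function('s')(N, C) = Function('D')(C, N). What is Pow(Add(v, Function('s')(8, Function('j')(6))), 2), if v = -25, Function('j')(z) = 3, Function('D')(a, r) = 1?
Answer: 576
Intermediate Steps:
Function('s')(N, C) = 1
Pow(Add(v, Function('s')(8, Function('j')(6))), 2) = Pow(Add(-25, 1), 2) = Pow(-24, 2) = 576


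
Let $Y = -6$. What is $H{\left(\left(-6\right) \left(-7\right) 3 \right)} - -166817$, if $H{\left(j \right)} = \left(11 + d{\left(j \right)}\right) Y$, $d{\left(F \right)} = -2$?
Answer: $166763$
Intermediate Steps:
$H{\left(j \right)} = -54$ ($H{\left(j \right)} = \left(11 - 2\right) \left(-6\right) = 9 \left(-6\right) = -54$)
$H{\left(\left(-6\right) \left(-7\right) 3 \right)} - -166817 = -54 - -166817 = -54 + 166817 = 166763$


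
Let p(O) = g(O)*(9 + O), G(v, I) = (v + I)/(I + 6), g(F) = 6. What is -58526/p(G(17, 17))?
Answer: -673049/723 ≈ -930.91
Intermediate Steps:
G(v, I) = (I + v)/(6 + I)
p(O) = 54 + 6*O (p(O) = 6*(9 + O) = 54 + 6*O)
-58526/p(G(17, 17)) = -58526/(54 + 6*((17 + 17)/(6 + 17))) = -58526/(54 + 6*(34/23)) = -58526/(54 + 204/23) = -58526/1446/23 = -58526*23/1446 = -673049/723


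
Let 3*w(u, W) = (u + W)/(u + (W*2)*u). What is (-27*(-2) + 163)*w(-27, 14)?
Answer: 2821/2349 ≈ 1.2009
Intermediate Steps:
w(u, W) = (W + u)/(3*(u + 2*W*u)) (w(u, W) = ((u + W)/(u + (W*2)*u))/3 = ((W + u)/(u + (2*W)*u))/3 = ((W + u)/(u + 2*W*u))/3 = (W + u)/(3*(u + 2*W*u)))
(-27*(-2) + 163)*w(-27, 14) = (-27*(-2) + 163)*((⅓)*(14 - 27)/(-27*(1 + 2*14))) = (54 + 163)*((⅓)*(-1/27)*(-13)/(1 + 28)) = 217*((⅓)*(-1/27)*(-13)/29) = 217*((⅓)*(-1/27)*(1/29)*(-13)) = 217*(13/2349) = 2821/2349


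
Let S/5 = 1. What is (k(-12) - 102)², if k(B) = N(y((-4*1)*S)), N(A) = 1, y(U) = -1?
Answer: 10201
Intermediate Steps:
S = 5 (S = 5*1 = 5)
k(B) = 1
(k(-12) - 102)² = (1 - 102)² = (-101)² = 10201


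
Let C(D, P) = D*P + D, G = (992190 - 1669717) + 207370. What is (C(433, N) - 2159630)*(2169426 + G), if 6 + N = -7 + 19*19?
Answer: -3413003876997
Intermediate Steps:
N = 348 (N = -6 + (-7 + 19*19) = -6 + (-7 + 361) = -6 + 354 = 348)
G = -470157 (G = -677527 + 207370 = -470157)
C(D, P) = D + D*P
(C(433, N) - 2159630)*(2169426 + G) = (433*(1 + 348) - 2159630)*(2169426 - 470157) = (433*349 - 2159630)*1699269 = (151117 - 2159630)*1699269 = -2008513*1699269 = -3413003876997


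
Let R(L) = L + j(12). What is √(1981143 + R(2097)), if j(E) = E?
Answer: 2*√495813 ≈ 1408.3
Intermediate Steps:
R(L) = 12 + L (R(L) = L + 12 = 12 + L)
√(1981143 + R(2097)) = √(1981143 + (12 + 2097)) = √(1981143 + 2109) = √1983252 = 2*√495813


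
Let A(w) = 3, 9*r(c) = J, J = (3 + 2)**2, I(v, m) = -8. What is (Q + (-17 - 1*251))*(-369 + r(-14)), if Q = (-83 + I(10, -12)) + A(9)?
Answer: 1173376/9 ≈ 1.3038e+5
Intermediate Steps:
J = 25 (J = 5**2 = 25)
r(c) = 25/9 (r(c) = (1/9)*25 = 25/9)
Q = -88 (Q = (-83 - 8) + 3 = -91 + 3 = -88)
(Q + (-17 - 1*251))*(-369 + r(-14)) = (-88 + (-17 - 1*251))*(-369 + 25/9) = (-88 + (-17 - 251))*(-3296/9) = (-88 - 268)*(-3296/9) = -356*(-3296/9) = 1173376/9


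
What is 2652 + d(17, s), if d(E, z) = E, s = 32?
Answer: 2669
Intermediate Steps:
2652 + d(17, s) = 2652 + 17 = 2669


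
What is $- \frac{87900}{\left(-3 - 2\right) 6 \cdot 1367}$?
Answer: $\frac{2930}{1367} \approx 2.1434$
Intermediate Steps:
$- \frac{87900}{\left(-3 - 2\right) 6 \cdot 1367} = - \frac{87900}{\left(-5\right) 6 \cdot 1367} = - \frac{87900}{\left(-30\right) 1367} = - \frac{87900}{-41010} = \left(-87900\right) \left(- \frac{1}{41010}\right) = \frac{2930}{1367}$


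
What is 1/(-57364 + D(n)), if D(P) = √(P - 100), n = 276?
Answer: -14341/822657080 - √11/822657080 ≈ -1.7437e-5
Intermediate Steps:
D(P) = √(-100 + P)
1/(-57364 + D(n)) = 1/(-57364 + √(-100 + 276)) = 1/(-57364 + √176) = 1/(-57364 + 4*√11)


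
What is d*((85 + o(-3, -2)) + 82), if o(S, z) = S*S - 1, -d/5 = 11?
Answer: -9625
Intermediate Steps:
d = -55 (d = -5*11 = -55)
o(S, z) = -1 + S² (o(S, z) = S² - 1 = -1 + S²)
d*((85 + o(-3, -2)) + 82) = -55*((85 + (-1 + (-3)²)) + 82) = -55*((85 + (-1 + 9)) + 82) = -55*((85 + 8) + 82) = -55*(93 + 82) = -55*175 = -9625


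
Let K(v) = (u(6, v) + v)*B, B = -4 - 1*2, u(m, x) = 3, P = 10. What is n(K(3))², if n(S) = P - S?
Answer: 2116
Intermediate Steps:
B = -6 (B = -4 - 2 = -6)
K(v) = -18 - 6*v (K(v) = (3 + v)*(-6) = -18 - 6*v)
n(S) = 10 - S
n(K(3))² = (10 - (-18 - 6*3))² = (10 - (-18 - 18))² = (10 - 1*(-36))² = (10 + 36)² = 46² = 2116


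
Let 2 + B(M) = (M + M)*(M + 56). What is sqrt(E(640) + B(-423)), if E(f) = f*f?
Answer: 4*sqrt(45005) ≈ 848.58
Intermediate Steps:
E(f) = f**2
B(M) = -2 + 2*M*(56 + M) (B(M) = -2 + (M + M)*(M + 56) = -2 + (2*M)*(56 + M) = -2 + 2*M*(56 + M))
sqrt(E(640) + B(-423)) = sqrt(640**2 + (-2 + 2*(-423)**2 + 112*(-423))) = sqrt(409600 + (-2 + 2*178929 - 47376)) = sqrt(409600 + (-2 + 357858 - 47376)) = sqrt(409600 + 310480) = sqrt(720080) = 4*sqrt(45005)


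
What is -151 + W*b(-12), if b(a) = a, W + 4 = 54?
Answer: -751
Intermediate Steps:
W = 50 (W = -4 + 54 = 50)
-151 + W*b(-12) = -151 + 50*(-12) = -151 - 600 = -751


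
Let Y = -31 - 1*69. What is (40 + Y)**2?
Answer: 3600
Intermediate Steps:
Y = -100 (Y = -31 - 69 = -100)
(40 + Y)**2 = (40 - 100)**2 = (-60)**2 = 3600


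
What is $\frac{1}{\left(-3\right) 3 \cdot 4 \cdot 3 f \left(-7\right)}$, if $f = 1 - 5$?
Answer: $- \frac{1}{3024} \approx -0.00033069$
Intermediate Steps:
$f = -4$
$\frac{1}{\left(-3\right) 3 \cdot 4 \cdot 3 f \left(-7\right)} = \frac{1}{\left(-3\right) 3 \cdot 4 \cdot 3 \left(-4\right) \left(-7\right)} = \frac{1}{- 9 \cdot 12 \left(-4\right) \left(-7\right)} = \frac{1}{\left(-9\right) \left(-48\right) \left(-7\right)} = \frac{1}{432 \left(-7\right)} = \frac{1}{-3024} = - \frac{1}{3024}$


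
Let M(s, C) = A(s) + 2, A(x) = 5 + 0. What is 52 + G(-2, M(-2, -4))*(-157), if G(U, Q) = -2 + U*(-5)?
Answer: -1204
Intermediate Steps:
A(x) = 5
M(s, C) = 7 (M(s, C) = 5 + 2 = 7)
G(U, Q) = -2 - 5*U
52 + G(-2, M(-2, -4))*(-157) = 52 + (-2 - 5*(-2))*(-157) = 52 + (-2 + 10)*(-157) = 52 + 8*(-157) = 52 - 1256 = -1204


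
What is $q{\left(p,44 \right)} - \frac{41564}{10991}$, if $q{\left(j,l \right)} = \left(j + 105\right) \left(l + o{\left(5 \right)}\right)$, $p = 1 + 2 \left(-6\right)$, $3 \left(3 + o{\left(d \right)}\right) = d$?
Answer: $\frac{132119020}{32973} \approx 4006.9$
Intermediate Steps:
$o{\left(d \right)} = -3 + \frac{d}{3}$
$p = -11$ ($p = 1 - 12 = -11$)
$q{\left(j,l \right)} = \left(105 + j\right) \left(- \frac{4}{3} + l\right)$ ($q{\left(j,l \right)} = \left(j + 105\right) \left(l + \left(-3 + \frac{1}{3} \cdot 5\right)\right) = \left(105 + j\right) \left(l + \left(-3 + \frac{5}{3}\right)\right) = \left(105 + j\right) \left(l - \frac{4}{3}\right) = \left(105 + j\right) \left(- \frac{4}{3} + l\right)$)
$q{\left(p,44 \right)} - \frac{41564}{10991} = \left(-140 + 105 \cdot 44 - - \frac{44}{3} - 484\right) - \frac{41564}{10991} = \left(-140 + 4620 + \frac{44}{3} - 484\right) - 41564 \cdot \frac{1}{10991} = \frac{12032}{3} - \frac{41564}{10991} = \frac{132119020}{32973}$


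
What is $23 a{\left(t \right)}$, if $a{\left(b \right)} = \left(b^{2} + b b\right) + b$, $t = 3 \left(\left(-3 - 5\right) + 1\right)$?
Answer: $19803$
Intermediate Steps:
$t = -21$ ($t = 3 \left(-8 + 1\right) = 3 \left(-7\right) = -21$)
$a{\left(b \right)} = b + 2 b^{2}$ ($a{\left(b \right)} = \left(b^{2} + b^{2}\right) + b = 2 b^{2} + b = b + 2 b^{2}$)
$23 a{\left(t \right)} = 23 \left(- 21 \left(1 + 2 \left(-21\right)\right)\right) = 23 \left(- 21 \left(1 - 42\right)\right) = 23 \left(\left(-21\right) \left(-41\right)\right) = 23 \cdot 861 = 19803$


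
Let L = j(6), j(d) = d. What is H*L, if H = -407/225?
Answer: -814/75 ≈ -10.853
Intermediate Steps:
H = -407/225 (H = -407*1/225 = -407/225 ≈ -1.8089)
L = 6
H*L = -407/225*6 = -814/75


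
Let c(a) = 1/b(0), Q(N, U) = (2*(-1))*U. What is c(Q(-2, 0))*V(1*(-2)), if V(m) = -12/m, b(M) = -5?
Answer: -6/5 ≈ -1.2000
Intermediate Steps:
Q(N, U) = -2*U
c(a) = -1/5 (c(a) = 1/(-5) = -1/5)
c(Q(-2, 0))*V(1*(-2)) = -(-12)/(5*(1*(-2))) = -(-12)/(5*(-2)) = -(-12)*(-1)/(5*2) = -1/5*6 = -6/5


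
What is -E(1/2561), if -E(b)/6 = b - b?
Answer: 0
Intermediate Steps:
E(b) = 0 (E(b) = -6*(b - b) = -6*0 = 0)
-E(1/2561) = -1*0 = 0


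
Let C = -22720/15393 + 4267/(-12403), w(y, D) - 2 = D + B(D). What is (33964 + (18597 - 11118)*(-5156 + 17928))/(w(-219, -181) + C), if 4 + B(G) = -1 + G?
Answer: -9121722415859004/35016525713 ≈ -2.6050e+5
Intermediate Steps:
B(G) = -5 + G (B(G) = -4 + (-1 + G) = -5 + G)
w(y, D) = -3 + 2*D (w(y, D) = 2 + (D + (-5 + D)) = 2 + (-5 + 2*D) = -3 + 2*D)
C = -347478091/190919379 (C = -22720*1/15393 + 4267*(-1/12403) = -22720/15393 - 4267/12403 = -347478091/190919379 ≈ -1.8200)
(33964 + (18597 - 11118)*(-5156 + 17928))/(w(-219, -181) + C) = (33964 + (18597 - 11118)*(-5156 + 17928))/((-3 + 2*(-181)) - 347478091/190919379) = (33964 + 7479*12772)/((-3 - 362) - 347478091/190919379) = (33964 + 95521788)/(-365 - 347478091/190919379) = 95555752/(-70033051426/190919379) = 95555752*(-190919379/70033051426) = -9121722415859004/35016525713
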